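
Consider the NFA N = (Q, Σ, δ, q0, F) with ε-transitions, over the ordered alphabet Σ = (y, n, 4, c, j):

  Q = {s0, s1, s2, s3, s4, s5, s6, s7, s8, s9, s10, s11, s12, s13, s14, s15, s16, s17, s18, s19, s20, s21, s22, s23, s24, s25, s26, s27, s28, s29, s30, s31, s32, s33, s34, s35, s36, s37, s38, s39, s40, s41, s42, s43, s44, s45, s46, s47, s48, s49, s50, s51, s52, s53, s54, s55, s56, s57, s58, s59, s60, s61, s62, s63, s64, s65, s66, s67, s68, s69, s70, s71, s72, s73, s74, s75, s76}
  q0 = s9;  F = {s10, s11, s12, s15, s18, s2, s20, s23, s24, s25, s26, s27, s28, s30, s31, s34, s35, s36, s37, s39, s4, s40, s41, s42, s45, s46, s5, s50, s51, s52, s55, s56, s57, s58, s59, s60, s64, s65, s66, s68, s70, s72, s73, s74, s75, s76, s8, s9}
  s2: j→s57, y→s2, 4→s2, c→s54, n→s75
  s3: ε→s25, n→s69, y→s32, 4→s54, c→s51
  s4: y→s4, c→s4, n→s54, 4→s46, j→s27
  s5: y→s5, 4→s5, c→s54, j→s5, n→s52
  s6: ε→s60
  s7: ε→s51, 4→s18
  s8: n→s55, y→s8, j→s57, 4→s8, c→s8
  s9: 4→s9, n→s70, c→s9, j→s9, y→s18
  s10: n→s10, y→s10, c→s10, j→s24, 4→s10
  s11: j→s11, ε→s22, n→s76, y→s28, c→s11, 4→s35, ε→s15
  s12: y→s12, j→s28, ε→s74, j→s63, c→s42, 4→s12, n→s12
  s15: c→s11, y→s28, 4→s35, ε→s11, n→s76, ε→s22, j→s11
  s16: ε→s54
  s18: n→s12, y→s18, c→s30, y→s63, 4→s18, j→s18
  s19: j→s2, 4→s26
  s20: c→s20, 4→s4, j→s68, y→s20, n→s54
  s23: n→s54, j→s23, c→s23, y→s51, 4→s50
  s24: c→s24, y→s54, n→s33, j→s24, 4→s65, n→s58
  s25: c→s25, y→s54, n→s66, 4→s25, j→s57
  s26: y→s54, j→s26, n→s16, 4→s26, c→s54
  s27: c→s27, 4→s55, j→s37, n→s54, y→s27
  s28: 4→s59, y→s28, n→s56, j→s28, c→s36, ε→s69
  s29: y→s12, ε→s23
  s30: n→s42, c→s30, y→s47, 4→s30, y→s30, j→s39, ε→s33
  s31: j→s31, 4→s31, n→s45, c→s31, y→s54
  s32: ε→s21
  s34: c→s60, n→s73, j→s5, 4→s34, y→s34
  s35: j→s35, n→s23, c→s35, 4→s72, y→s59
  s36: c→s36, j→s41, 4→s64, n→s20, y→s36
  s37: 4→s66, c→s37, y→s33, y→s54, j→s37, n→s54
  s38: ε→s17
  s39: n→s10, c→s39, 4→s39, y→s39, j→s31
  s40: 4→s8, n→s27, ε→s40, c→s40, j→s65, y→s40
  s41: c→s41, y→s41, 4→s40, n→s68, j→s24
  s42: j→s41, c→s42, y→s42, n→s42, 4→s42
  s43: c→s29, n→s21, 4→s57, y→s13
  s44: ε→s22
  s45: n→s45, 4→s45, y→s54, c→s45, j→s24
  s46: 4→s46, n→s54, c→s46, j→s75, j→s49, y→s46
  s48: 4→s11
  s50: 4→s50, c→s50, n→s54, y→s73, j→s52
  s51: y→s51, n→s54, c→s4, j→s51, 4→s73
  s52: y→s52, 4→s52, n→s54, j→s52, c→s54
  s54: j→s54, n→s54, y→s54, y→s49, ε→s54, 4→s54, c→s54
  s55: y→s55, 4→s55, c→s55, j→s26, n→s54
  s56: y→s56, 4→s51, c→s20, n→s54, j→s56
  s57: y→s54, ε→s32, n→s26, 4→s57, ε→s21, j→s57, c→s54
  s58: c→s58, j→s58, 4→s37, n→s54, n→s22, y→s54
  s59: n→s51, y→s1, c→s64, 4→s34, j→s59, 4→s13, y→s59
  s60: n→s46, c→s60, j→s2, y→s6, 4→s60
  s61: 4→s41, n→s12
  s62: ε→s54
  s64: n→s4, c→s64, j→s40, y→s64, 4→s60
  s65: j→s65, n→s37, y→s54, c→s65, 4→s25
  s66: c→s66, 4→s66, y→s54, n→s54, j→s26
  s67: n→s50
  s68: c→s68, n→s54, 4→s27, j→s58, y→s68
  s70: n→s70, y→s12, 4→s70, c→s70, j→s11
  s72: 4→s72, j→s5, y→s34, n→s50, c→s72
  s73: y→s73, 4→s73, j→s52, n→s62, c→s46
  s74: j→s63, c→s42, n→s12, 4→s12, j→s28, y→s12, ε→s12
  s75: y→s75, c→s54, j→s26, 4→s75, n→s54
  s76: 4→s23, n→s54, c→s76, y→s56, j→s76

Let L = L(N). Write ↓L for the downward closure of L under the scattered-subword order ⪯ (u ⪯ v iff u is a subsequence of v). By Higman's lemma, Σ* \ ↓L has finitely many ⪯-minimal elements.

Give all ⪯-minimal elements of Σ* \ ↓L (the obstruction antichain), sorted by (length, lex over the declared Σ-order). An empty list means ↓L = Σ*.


min(Σ*\↓L) = [njnn, ycjjy, nj44jc].

|Q|=77, |F|=48, |δ|=293 (21 ε).
min D↑ (47 st, q0=0, F={17}): 0:y→1,n→2,4→0,c→0,j→0 1:y→1,n→3,4→1,c→4,j→1 2:y→3,n→2,4→2,c→2,j→5 3:y→3,n→3,4→3,c→6,j→7 4:y→4,n→6,4→4,c→4,j→8 5:y→7,n→9,4→10,c→5,j→5 6:y→6,n→6,4→6,c→6,j→11 7:y→7,n→12,4→13,c→14,j→7 8:y→8,n→15,4→8,c→8,j→16 9:y→12,n→17,4→18,c→9,j→9 10:y→13,n→18,4→19,c→10,j→10 11:y→11,n→20,4→21,c→11,j→22 12:y→12,n→17,4→23,c→24,j→12 13:y→13,n→23,4→25,c→26,j→13 14:y→14,n→24,4→26,c→14,j→11 15:y→15,n→15,4→15,c→15,j→22 16:y→17,n→27,4→16,c→16,j→16 17:y→17,n→17,4→17,c→17,j→17 18:y→23,n→17,4→28,c→18,j→18 19:y→25,n→28,4→19,c→19,j→29 20:y→20,n→17,4→30,c→20,j→31 21:y→21,n→30,4→32,c→21,j→33 22:y→17,n→31,4→33,c→22,j→22 23:y→23,n→17,4→34,c→35,j→23 24:y→24,n→17,4→35,c→24,j→20 25:y→25,n→34,4→25,c→36,j→29 26:y→26,n→35,4→36,c→26,j→21 27:y→17,n→27,4→27,c→27,j→22 28:y→34,n→17,4→28,c→28,j→37 29:y→29,n→37,4→29,c→17,j→29 30:y→30,n→17,4→38,c→30,j→39 31:y→17,n→17,4→39,c→31,j→31 32:y→32,n→38,4→32,c→32,j→40 33:y→17,n→39,4→41,c→33,j→33 34:y→34,n→17,4→34,c→42,j→37 35:y→35,n→17,4→42,c→35,j→30 36:y→36,n→42,4→36,c→36,j→43 37:y→37,n→17,4→37,c→17,j→37 38:y→38,n→17,4→38,c→38,j→44 39:y→17,n→17,4→45,c→39,j→39 40:y→17,n→44,4→40,c→17,j→40 41:y→17,n→45,4→41,c→41,j→40 42:y→42,n→17,4→42,c→42,j→46 43:y→43,n→46,4→43,c→17,j→40 44:y→17,n→17,4→44,c→17,j→44 45:y→17,n→17,4→45,c→45,j→44 46:y→46,n→17,4→46,c→17,j→44 [Hopcroft].
'njnn': |S_i|=[62, 56, 50, 24, 5] end={s16,s22,s49,s54,s62} ∉↓L; 4/4 single-dels accept.
'ycjjy': N↓-sim [62, 53, 37, 27, 17, 3] end={s33,s49,s54} — reject; 5/5 del acc.
'nj44jc': |S_i|=[62, 56, 50, 36, 24, 11, 2] end={s49,s54} ∉↓L; 6/6 single-dels accept.
3 obstructions.


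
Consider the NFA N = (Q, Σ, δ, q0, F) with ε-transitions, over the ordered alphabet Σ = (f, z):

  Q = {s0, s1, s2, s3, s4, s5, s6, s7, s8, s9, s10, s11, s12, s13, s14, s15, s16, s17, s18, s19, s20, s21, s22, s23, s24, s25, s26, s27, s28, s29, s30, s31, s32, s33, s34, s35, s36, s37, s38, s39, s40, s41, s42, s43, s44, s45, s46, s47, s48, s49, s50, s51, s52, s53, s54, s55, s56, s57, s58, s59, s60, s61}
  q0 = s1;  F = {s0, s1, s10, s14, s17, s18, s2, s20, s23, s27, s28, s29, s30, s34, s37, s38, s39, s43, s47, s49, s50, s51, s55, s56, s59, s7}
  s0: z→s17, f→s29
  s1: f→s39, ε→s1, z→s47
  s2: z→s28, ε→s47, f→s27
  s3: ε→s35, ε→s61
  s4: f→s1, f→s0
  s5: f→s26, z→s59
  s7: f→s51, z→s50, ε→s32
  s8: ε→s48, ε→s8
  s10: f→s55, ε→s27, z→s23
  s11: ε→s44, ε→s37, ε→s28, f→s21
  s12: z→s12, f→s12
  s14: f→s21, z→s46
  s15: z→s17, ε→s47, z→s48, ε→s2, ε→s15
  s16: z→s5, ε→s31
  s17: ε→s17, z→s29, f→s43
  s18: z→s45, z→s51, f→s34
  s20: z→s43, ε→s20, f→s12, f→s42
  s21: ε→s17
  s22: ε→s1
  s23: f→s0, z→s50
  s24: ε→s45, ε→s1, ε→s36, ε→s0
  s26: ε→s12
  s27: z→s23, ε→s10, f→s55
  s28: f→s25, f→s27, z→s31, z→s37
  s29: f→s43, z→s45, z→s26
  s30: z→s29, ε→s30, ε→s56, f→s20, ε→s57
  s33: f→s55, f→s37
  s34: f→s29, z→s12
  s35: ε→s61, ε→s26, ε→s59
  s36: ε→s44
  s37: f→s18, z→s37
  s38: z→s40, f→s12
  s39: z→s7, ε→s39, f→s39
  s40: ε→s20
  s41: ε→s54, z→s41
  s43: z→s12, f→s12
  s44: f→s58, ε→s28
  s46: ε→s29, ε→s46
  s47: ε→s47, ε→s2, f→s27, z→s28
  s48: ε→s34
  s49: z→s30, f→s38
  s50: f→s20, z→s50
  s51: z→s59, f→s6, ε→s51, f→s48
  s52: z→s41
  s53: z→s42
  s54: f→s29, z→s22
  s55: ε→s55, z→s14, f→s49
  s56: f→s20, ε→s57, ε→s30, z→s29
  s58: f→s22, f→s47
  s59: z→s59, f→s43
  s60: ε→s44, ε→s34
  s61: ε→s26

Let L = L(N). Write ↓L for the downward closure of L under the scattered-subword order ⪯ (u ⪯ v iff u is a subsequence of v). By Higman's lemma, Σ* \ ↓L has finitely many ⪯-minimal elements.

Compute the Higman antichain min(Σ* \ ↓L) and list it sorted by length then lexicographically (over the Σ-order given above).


|Q|=62, |F|=26, |δ|=126 (48 ε).
min D↑ (24 st, q0=0, F={19}): 0:f→1,z→2 1:f→1,z→3 2:f→4,z→5 3:f→6,z→7 4:f→8,z→9 5:f→4,z→10 6:f→11,z→12 7:f→13,z→7 8:f→14,z→15 9:f→16,z→7 10:f→17,z→10 11:f→18,z→19 12:f→20,z→12 13:f→19,z→20 14:f→21,z→22 15:f→23,z→18 16:f→18,z→23 17:f→11,z→6 18:f→20,z→19 19:f→19,z→19 20:f→19,z→19 21:f→19,z→13 22:f→13,z→18 23:f→20,z→18 [Hopcroft].
'fzffz': |S_i|=[39, 33, 25, 15, 9, 3] end={s12,s26,s45} ∉↓L; 5/5 single-dels accept.
'fzzff': |S_i|=[39, 33, 25, 11, 4, 2] end={s12,s42} — reject; 5/5 del acc.
'fzzfzz': N↓-sim [39, 33, 25, 11, 4, 2, 1] end={s12} — reject; 6/6 deletions ∈↓L.
'zfffff': |S_i|=[39, 37, 30, 22, 15, 6, 2] end={s12,s42} rej; 6/6 single-dels accept.
'zffzzz': run [39, 37, 30, 22, 15, 6, 3] end={s12,s26,s45} — reject; 6/6 del acc.
'zzzffz': |S_i|=[39, 37, 33, 26, 16, 9, 3] end={s12,s26,s45} ∉↓L; 6/6 deletions ∈↓L.
6 minimals (antichain).

Antichain: [fzffz, fzzff, fzzfzz, zfffff, zffzzz, zzzffz].


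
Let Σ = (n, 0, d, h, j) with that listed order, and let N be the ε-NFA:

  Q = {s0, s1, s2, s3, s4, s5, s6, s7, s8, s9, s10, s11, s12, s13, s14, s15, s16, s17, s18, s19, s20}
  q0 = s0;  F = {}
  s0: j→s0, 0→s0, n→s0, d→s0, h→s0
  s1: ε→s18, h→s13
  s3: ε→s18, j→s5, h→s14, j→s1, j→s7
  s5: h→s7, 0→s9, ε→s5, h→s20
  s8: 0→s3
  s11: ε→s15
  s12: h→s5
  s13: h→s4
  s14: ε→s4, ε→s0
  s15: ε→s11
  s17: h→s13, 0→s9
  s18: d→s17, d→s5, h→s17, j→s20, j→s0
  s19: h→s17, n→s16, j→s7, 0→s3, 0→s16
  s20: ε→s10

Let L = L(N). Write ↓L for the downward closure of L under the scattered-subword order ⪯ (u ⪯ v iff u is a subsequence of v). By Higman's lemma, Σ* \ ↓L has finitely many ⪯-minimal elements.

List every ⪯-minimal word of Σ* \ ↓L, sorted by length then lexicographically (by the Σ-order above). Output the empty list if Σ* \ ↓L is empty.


|Q|=21, |F|=0, |δ|=36 (8 ε).
min D↑ (1 st, q0=0, F={0}): 0:n→0,0→0,d→0,h→0,j→0 (ε-aug+det+¬).
ε ∈ L(D↑) ⇒ ↓L = ∅.

A = [ε].


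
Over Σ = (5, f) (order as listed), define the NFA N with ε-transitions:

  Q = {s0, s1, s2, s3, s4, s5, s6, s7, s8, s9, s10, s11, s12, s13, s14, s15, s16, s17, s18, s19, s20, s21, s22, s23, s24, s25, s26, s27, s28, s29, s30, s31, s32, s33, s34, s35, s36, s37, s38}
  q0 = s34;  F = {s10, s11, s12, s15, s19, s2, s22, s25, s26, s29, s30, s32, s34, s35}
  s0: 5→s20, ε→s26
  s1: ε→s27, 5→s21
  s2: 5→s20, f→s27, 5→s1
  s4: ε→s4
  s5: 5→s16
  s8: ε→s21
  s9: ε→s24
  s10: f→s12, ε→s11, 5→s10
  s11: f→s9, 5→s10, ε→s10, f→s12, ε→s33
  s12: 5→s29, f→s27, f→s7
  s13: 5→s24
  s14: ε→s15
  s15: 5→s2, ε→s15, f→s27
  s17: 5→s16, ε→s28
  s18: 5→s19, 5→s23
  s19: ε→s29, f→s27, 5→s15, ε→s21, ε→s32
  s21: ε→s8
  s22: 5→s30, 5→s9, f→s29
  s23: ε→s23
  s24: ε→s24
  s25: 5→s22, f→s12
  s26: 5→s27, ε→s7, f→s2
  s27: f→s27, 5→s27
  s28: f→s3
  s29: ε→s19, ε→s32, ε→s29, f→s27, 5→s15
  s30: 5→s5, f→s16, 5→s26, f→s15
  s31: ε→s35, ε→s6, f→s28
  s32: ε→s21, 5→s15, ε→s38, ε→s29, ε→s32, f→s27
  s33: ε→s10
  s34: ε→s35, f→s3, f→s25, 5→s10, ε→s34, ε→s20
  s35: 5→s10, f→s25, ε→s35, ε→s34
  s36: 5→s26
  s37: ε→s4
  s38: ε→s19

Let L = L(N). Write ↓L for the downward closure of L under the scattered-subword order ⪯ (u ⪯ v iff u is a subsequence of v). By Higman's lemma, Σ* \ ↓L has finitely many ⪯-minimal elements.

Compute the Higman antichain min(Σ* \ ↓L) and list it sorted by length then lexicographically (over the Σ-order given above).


|Q|=39, |F|=14, |δ|=82 (35 ε).
min D↑ (11 st, q0=0, F={6}): 0:5→1,f→2 1:5→1,f→3 2:5→4,f→3 3:5→5,f→6 4:5→7,f→5 5:5→8,f→6 6:5→6,f→6 7:5→9,f→8 8:5→10,f→6 9:5→6,f→10 10:5→6,f→6 [Hopcroft].
'5ff': |S_i|=[27, 23, 16, 2] end={s27,s7} rej; 3/3 deletions ∈↓L.
'fff': N↓-sim [27, 22, 14, 2] end={s27,s7} — reject; 3/3 deletions ∈↓L.
'f5555': run [27, 22, 19, 14, 10, 6] end={s1,s16,s20,s21,s27,s8} — reject; 5/5 del acc.
3 minimals (antichain).

Antichain: [5ff, fff, f5555].


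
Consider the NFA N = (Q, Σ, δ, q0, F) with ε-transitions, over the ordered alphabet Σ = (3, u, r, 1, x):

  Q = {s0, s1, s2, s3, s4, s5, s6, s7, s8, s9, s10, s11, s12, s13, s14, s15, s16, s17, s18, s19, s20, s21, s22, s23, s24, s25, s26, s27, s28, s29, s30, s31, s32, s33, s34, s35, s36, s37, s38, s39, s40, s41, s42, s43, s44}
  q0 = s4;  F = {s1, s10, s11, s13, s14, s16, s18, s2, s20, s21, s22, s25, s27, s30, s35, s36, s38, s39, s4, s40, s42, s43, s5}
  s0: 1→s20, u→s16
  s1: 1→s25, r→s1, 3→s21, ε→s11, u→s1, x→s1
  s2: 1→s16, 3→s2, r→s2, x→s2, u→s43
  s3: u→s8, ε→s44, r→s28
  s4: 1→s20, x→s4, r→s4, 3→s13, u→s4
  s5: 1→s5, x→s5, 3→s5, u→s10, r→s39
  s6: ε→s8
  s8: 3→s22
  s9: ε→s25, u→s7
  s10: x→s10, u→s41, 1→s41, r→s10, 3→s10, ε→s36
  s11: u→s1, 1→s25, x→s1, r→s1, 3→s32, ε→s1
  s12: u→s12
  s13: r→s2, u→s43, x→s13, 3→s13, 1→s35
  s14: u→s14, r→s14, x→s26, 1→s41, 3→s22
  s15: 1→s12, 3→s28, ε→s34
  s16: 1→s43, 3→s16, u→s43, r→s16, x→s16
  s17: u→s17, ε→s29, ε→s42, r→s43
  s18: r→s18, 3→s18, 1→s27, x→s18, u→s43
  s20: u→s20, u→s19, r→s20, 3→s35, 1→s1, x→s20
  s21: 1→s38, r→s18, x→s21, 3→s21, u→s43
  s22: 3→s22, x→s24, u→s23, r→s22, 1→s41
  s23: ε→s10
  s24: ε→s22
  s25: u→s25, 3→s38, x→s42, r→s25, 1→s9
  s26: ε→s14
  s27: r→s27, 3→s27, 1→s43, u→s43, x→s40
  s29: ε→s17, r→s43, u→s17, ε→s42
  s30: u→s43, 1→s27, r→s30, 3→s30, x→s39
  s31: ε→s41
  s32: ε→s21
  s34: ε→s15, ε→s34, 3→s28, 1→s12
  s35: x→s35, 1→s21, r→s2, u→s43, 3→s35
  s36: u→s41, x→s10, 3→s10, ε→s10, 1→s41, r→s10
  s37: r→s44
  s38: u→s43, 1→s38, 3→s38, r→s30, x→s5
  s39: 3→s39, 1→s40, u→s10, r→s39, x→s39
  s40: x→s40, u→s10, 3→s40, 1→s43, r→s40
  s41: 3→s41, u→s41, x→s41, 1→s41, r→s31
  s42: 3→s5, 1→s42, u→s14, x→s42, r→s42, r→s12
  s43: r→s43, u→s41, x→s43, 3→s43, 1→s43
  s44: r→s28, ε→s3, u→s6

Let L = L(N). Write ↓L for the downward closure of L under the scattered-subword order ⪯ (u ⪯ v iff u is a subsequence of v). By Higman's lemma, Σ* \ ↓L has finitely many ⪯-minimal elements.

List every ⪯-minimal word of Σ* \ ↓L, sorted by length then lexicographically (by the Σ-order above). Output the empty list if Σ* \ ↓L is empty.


Antichain: [3uu, 3r11u, 111xu1].

|Q|=45, |F|=23, |δ|=160 (20 ε).
min D↑ (22 st, q0=0, F={7}): 0:3→1,u→0,r→0,1→2,x→0 1:3→1,u→3,r→4,1→5,x→1 2:3→5,u→2,r→2,1→6,x→2 3:3→3,u→7,r→3,1→3,x→3 4:3→4,u→3,r→4,1→8,x→4 5:3→5,u→3,r→4,1→9,x→5 6:3→9,u→6,r→6,1→10,x→6 7:3→7,u→7,r→7,1→7,x→7 8:3→8,u→3,r→8,1→3,x→8 9:3→9,u→3,r→11,1→12,x→9 10:3→12,u→10,r→10,1→10,x→13 11:3→11,u→3,r→11,1→14,x→11 12:3→12,u→3,r→15,1→12,x→16 13:3→16,u→17,r→13,1→13,x→13 14:3→14,u→3,r→14,1→3,x→18 15:3→15,u→3,r→15,1→14,x→19 16:3→16,u→20,r→19,1→16,x→16 17:3→21,u→17,r→17,1→7,x→17 18:3→18,u→20,r→18,1→3,x→18 19:3→19,u→20,r→19,1→18,x→19 20:3→20,u→7,r→20,1→7,x→20 21:3→21,u→20,r→21,1→7,x→21.
'3uu': |S_i|=[33, 21, 6, 2] end={s31,s41} rej; 3/3 del acc.
'3r11u': run [33, 21, 15, 8, 3, 2] end={s31,s41} rej; 5/5 del acc.
'111xu1': run [33, 31, 27, 21, 15, 10, 2] end={s31,s41} ∉↓L; 6/6 del acc.
3 words, ⪯-incomp.


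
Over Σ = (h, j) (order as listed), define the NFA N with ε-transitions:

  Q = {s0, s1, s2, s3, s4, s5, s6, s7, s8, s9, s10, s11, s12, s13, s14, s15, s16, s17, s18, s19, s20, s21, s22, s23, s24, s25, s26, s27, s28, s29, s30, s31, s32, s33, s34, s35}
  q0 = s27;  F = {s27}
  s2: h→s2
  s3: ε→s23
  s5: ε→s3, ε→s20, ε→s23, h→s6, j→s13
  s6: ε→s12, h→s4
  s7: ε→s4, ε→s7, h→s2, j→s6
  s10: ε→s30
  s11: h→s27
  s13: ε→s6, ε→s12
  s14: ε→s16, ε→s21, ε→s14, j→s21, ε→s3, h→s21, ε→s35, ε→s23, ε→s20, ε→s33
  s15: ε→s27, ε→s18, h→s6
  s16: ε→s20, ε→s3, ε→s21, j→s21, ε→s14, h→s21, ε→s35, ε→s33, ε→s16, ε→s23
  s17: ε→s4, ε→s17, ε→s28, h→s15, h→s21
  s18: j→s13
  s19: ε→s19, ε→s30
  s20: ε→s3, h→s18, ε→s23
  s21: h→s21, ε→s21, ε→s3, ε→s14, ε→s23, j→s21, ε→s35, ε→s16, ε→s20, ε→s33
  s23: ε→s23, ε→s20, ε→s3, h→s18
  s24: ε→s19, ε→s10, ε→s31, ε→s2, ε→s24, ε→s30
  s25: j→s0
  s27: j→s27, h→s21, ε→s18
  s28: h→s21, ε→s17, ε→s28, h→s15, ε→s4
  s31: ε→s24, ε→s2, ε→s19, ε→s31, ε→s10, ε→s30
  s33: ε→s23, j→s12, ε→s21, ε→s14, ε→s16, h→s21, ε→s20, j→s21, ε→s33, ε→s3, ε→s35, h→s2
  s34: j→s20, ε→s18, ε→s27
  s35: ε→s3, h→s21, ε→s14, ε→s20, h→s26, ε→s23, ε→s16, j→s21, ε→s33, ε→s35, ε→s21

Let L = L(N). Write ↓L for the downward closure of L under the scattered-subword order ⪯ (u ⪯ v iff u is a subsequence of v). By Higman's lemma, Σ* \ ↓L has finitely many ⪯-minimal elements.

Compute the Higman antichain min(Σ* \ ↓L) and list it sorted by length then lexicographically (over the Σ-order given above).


|Q|=36, |F|=1, |δ|=112 (80 ε).
min D↑ (2 st, q0=0, F={1}): 0:h→1,j→0 1:h→1,j→1 (ε-aug+det+¬).
'h': |S_i|=[16, 15] end={s12,s13,s14,s16,s18,s2,s20,s21,s23,s26,s3,s33,…} rej; 1/1 del acc.
1 obstructions.

min(Σ*\↓L) = [h].


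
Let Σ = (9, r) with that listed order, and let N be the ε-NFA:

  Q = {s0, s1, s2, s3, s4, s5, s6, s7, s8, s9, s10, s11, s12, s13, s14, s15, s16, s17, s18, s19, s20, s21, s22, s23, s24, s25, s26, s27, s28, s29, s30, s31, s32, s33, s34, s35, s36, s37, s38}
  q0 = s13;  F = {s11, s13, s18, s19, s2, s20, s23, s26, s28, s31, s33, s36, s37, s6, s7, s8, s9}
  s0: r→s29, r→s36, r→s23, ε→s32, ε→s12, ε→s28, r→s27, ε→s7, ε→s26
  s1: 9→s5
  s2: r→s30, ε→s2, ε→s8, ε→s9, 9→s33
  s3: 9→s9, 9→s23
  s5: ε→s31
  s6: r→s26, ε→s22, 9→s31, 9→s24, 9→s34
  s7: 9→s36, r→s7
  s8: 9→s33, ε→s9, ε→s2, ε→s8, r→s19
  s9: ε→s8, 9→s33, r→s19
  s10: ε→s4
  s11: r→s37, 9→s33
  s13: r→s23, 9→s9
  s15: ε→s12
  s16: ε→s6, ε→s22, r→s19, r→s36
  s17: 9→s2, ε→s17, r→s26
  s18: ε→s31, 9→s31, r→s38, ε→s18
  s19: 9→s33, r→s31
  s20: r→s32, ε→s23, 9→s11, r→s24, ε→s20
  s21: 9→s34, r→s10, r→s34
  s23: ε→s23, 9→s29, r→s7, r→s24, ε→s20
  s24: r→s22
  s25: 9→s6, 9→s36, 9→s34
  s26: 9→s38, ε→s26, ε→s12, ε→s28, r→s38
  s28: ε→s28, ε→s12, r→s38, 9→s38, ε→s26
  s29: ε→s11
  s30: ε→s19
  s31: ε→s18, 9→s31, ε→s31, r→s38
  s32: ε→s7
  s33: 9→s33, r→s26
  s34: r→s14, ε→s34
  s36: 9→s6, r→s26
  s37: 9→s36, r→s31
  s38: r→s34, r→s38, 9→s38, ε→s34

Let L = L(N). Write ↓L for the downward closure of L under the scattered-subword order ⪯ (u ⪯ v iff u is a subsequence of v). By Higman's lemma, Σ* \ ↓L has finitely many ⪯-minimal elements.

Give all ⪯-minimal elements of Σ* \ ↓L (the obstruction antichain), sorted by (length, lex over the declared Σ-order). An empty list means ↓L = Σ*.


A = [99r9, 99rr, 9rrr, rr9r9, rr9rr, rr999r].

|Q|=39, |F|=17, |δ|=98 (38 ε).
min D↑ (13 st, q0=0, F={11}): 0:9→1,r→2 1:9→3,r→4 2:9→5,r→6 3:9→3,r→7 4:9→3,r→8 5:9→3,r→9 6:9→10,r→6 7:9→11,r→11 8:9→8,r→11 9:9→10,r→8 10:9→12,r→7 11:9→11,r→11 12:9→8,r→7 [Hopcroft].
'99r9': N↓-sim [26, 21, 13, 7, 3] end={s14,s34,s38} ∉↓L; 4/4 deletions ∈↓L.
'99rr': N↓-sim [26, 21, 13, 7, 3] end={s14,s34,s38} rej; 4/4 single-dels accept.
'9rrr': |S_i|=[26, 21, 16, 9, 3] end={s14,s34,s38} ∉↓L; 4/4 deletions ∈↓L.
'rr9r9': |S_i|=[26, 22, 15, 12, 7, 3] end={s14,s34,s38} ∉↓L; 5/5 single-dels accept.
'rr9rr': |S_i|=[26, 22, 15, 12, 7, 3] end={s14,s34,s38} rej; 5/5 deletions ∈↓L.
'rr999r': run [26, 22, 15, 12, 11, 7, 4] end={s14,s22,s34,s38} ∉↓L; 6/6 deletions ∈↓L.
6 minimals (antichain).


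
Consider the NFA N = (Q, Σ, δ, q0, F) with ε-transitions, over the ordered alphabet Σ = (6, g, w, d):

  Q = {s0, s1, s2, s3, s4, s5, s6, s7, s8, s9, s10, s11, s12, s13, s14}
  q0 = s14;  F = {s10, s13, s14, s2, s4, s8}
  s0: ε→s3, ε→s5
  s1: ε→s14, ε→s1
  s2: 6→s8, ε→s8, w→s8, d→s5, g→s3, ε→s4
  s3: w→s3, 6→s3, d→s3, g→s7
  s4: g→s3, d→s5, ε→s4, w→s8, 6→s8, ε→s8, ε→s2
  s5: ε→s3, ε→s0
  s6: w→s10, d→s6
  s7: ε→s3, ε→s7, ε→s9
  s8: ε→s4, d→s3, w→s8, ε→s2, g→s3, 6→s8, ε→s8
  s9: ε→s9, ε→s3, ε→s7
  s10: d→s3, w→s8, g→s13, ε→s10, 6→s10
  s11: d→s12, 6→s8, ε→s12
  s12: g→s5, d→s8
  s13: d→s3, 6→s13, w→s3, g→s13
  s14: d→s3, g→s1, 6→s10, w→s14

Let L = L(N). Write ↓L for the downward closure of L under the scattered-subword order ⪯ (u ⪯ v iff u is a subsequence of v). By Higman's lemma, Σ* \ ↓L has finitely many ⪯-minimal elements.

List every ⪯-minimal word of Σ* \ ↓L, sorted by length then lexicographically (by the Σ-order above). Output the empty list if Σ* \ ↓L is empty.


Antichain: [d, 6gw, 6wg].

|Q|=15, |F|=6, |δ|=56 (22 ε).
min D↑ (5 st, q0=0, F={2}): 0:6→1,g→0,w→0,d→2 1:6→1,g→3,w→4,d→2 2:6→2,g→2,w→2,d→2 3:6→3,g→3,w→2,d→2 4:6→4,g→2,w→4,d→2 (ε-aug+det+¬).
'd': run [12, 5] end={s0,s3,s5,s7,s9} — reject; 1/1 single-dels accept.
'6gw': run [12, 10, 4, 3] end={s3,s7,s9} rej; 3/3 del acc.
'6wg': |S_i|=[12, 10, 8, 3] end={s3,s7,s9} rej; 3/3 deletions ∈↓L.
3 minimals (antichain).


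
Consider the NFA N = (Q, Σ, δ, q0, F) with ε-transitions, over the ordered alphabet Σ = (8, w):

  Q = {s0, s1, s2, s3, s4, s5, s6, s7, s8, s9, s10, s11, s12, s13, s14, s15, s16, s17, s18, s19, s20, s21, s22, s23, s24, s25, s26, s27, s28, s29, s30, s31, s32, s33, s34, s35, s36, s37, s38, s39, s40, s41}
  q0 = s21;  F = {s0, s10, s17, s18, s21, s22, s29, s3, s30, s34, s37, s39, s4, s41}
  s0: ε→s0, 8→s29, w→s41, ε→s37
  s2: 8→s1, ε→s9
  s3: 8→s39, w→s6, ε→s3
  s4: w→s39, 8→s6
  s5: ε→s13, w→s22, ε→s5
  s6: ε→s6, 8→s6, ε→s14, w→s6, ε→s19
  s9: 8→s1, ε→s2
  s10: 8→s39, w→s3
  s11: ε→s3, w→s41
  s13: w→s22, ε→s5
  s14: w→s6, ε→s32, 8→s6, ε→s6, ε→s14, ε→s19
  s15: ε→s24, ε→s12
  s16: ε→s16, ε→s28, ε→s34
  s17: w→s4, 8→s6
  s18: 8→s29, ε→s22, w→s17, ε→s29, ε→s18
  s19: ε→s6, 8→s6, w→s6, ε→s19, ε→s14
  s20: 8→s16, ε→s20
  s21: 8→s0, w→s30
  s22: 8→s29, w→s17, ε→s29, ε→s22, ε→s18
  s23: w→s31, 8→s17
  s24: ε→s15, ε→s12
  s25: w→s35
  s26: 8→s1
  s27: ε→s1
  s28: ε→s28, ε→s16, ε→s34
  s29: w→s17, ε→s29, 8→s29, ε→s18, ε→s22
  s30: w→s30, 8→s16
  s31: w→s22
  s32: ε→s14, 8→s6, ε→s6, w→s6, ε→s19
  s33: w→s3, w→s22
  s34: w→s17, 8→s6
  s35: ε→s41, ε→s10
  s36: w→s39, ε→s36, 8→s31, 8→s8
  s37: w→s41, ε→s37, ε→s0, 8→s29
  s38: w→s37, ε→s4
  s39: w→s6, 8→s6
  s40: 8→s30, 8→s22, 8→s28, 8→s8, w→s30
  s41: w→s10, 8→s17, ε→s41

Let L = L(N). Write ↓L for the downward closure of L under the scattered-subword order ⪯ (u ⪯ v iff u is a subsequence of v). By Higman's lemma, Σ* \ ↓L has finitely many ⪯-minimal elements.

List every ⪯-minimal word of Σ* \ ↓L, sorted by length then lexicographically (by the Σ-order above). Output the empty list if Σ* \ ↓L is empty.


Antichain: [w88, 88w8, 8ww8w, 8wwww].

|Q|=42, |F|=14, |δ|=108 (50 ε).
min D↑ (12 st, q0=0, F={8}): 0:8→1,w→2 1:8→3,w→4 2:8→5,w→2 3:8→3,w→6 4:8→6,w→7 5:8→8,w→6 6:8→8,w→9 7:8→10,w→11 8:8→8,w→8 9:8→8,w→10 10:8→8,w→8 11:8→10,w→8 (ε-aug+det+¬).
'w88': run [20, 14, 10, 4] end={s14,s19,s32,s6} ∉↓L; 3/3 deletions ∈↓L.
'88w8': |S_i|=[20, 18, 10, 7, 4] end={s14,s19,s32,s6} ∉↓L; 4/4 single-dels accept.
'8ww8w': |S_i|=[20, 18, 10, 8, 5, 4] end={s14,s19,s32,s6} rej; 5/5 single-dels accept.
'8wwww': N↓-sim [20, 18, 10, 8, 6, 4] end={s14,s19,s32,s6} ∉↓L; 5/5 deletions ∈↓L.
4 minimals (antichain).


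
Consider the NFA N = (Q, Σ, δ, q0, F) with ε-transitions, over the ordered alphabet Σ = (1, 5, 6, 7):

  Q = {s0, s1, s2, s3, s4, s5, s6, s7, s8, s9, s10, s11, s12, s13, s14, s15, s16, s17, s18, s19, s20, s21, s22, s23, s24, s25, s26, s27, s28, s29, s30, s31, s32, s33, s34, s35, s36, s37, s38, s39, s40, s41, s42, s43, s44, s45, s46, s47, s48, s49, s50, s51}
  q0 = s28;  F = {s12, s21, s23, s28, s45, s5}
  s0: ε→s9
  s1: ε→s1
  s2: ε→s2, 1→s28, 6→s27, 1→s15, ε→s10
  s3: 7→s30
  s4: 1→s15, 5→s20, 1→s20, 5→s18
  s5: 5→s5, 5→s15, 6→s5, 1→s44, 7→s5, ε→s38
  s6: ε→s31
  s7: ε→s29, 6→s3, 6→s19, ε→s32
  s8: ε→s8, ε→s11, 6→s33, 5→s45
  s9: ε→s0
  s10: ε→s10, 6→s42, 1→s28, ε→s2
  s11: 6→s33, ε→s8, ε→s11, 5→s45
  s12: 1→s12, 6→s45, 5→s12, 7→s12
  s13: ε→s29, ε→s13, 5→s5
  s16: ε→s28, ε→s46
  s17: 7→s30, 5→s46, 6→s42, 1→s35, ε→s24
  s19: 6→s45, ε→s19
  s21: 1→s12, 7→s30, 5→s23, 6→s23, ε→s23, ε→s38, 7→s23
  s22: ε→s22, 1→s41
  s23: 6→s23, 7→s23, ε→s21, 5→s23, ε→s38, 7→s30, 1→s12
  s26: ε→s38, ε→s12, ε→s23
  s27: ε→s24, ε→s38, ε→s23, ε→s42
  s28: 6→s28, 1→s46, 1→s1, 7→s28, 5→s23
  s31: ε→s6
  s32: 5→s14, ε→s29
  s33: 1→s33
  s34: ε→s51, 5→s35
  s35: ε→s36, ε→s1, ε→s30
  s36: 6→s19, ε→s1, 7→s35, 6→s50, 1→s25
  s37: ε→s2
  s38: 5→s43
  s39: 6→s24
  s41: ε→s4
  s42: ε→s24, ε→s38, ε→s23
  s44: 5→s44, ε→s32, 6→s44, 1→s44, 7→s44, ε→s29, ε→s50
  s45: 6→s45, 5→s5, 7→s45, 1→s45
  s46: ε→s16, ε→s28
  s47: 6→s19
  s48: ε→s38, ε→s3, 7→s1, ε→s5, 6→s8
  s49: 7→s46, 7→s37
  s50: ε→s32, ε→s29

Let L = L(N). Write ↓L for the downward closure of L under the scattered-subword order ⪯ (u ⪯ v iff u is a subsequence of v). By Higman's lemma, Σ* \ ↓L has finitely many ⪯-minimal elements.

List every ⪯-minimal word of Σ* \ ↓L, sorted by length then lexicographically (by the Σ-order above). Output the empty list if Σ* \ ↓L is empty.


|Q|=52, |F|=6, |δ|=124 (55 ε).
min D↑ (6 st, q0=0, F={5}): 0:1→0,5→1,6→0,7→0 1:1→2,5→1,6→1,7→1 2:1→2,5→2,6→3,7→2 3:1→3,5→4,6→3,7→3 4:1→5,5→4,6→4,7→4 5:1→5,5→5,6→5,7→5.
'51651': N↓-sim [18, 14, 11, 10, 9, 5] end={s14,s29,s32,s44,s50} — reject; 5/5 del acc.
1 minimals (antichain).

min(Σ*\↓L) = [51651].


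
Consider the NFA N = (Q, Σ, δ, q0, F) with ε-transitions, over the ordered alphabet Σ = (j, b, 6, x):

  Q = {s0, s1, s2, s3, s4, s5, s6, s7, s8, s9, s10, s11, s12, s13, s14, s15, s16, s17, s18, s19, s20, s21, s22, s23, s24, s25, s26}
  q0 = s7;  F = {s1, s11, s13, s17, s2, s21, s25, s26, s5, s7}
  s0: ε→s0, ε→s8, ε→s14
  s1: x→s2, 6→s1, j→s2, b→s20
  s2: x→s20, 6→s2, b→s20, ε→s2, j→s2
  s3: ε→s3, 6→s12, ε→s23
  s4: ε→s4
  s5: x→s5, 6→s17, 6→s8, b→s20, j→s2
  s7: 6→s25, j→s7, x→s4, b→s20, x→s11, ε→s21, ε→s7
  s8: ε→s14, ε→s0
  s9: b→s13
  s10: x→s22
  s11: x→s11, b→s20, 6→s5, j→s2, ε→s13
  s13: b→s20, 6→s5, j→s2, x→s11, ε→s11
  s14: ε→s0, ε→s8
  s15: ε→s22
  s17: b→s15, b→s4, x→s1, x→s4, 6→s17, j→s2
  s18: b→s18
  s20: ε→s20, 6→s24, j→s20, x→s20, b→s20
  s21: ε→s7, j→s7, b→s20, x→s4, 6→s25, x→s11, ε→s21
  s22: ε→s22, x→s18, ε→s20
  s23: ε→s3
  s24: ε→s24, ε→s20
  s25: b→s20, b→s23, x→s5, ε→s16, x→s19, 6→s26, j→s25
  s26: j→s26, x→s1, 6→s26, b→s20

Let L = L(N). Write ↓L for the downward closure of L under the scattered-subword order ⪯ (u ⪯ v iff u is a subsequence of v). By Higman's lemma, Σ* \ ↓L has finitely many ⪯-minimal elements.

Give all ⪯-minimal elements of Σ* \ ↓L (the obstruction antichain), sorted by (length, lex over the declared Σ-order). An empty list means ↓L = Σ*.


min(Σ*\↓L) = [b, xjx, 66xxx].

|Q|=27, |F|=10, |δ|=81 (25 ε).
min D↑ (9 st, q0=0, F={1}): 0:j→0,b→1,6→2,x→3 1:j→1,b→1,6→1,x→1 2:j→2,b→1,6→4,x→5 3:j→6,b→1,6→5,x→3 4:j→4,b→1,6→4,x→7 5:j→6,b→1,6→8,x→5 6:j→6,b→1,6→6,x→1 7:j→6,b→1,6→7,x→6 8:j→6,b→1,6→8,x→7 [Hopcroft].
'b': |S_i|=[24, 9] end={s12,s15,s18,s20,s22,s23,s24,s3,s4} — reject; 1/1 del acc.
'xjx': N↓-sim [24, 16, 3, 2] end={s20,s24} — reject; 3/3 del acc.
'66xxx': N↓-sim [24, 20, 14, 6, 3, 2] end={s20,s24} — reject; 5/5 del acc.
3 words, ⪯-incomp.


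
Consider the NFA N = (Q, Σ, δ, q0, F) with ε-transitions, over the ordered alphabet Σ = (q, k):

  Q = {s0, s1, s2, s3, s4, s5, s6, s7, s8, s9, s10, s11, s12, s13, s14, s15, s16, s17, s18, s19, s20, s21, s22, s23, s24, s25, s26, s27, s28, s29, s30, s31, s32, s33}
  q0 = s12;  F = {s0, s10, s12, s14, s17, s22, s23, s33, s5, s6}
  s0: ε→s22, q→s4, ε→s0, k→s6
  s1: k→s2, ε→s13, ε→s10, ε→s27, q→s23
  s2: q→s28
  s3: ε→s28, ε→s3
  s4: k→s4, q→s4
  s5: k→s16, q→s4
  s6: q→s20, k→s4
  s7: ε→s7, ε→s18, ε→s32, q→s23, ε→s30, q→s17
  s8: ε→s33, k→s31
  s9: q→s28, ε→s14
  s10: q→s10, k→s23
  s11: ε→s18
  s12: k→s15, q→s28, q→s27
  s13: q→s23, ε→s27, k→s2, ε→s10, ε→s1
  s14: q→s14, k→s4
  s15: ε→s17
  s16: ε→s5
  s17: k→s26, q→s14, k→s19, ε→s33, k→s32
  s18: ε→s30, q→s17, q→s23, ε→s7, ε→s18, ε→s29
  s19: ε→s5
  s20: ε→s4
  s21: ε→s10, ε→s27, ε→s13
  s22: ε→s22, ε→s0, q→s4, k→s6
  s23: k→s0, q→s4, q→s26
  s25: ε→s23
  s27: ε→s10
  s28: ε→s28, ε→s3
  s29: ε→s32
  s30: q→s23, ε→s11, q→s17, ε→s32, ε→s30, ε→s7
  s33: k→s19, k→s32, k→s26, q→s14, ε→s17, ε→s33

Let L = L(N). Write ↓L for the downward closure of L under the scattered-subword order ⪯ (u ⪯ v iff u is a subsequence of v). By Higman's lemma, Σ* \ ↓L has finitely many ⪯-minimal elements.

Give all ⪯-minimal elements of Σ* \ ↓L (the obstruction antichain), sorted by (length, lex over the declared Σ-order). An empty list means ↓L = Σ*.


min(Σ*\↓L) = [qkq, kqk, kkq, qkkkk].

|Q|=34, |F|=10, |δ|=83 (42 ε).
min D↑ (9 st, q0=0, F={6}): 0:q→1,k→2 1:q→1,k→3 2:q→4,k→5 3:q→6,k→7 4:q→4,k→6 5:q→6,k→5 6:q→6,k→6 7:q→6,k→8 8:q→6,k→6 [Hopcroft].
'qkq': N↓-sim [20, 12, 7, 3] end={s20,s26,s4} rej; 3/3 single-dels accept.
'kqk': run [20, 15, 4, 1] end={s4} ∉↓L; 3/3 single-dels accept.
'kkq': run [20, 15, 10, 2] end={s20,s4} ∉↓L; 3/3 deletions ∈↓L.
'qkkkk': N↓-sim [20, 12, 7, 5, 3, 1] end={s4} — reject; 5/5 deletions ∈↓L.
4 minimals (antichain).


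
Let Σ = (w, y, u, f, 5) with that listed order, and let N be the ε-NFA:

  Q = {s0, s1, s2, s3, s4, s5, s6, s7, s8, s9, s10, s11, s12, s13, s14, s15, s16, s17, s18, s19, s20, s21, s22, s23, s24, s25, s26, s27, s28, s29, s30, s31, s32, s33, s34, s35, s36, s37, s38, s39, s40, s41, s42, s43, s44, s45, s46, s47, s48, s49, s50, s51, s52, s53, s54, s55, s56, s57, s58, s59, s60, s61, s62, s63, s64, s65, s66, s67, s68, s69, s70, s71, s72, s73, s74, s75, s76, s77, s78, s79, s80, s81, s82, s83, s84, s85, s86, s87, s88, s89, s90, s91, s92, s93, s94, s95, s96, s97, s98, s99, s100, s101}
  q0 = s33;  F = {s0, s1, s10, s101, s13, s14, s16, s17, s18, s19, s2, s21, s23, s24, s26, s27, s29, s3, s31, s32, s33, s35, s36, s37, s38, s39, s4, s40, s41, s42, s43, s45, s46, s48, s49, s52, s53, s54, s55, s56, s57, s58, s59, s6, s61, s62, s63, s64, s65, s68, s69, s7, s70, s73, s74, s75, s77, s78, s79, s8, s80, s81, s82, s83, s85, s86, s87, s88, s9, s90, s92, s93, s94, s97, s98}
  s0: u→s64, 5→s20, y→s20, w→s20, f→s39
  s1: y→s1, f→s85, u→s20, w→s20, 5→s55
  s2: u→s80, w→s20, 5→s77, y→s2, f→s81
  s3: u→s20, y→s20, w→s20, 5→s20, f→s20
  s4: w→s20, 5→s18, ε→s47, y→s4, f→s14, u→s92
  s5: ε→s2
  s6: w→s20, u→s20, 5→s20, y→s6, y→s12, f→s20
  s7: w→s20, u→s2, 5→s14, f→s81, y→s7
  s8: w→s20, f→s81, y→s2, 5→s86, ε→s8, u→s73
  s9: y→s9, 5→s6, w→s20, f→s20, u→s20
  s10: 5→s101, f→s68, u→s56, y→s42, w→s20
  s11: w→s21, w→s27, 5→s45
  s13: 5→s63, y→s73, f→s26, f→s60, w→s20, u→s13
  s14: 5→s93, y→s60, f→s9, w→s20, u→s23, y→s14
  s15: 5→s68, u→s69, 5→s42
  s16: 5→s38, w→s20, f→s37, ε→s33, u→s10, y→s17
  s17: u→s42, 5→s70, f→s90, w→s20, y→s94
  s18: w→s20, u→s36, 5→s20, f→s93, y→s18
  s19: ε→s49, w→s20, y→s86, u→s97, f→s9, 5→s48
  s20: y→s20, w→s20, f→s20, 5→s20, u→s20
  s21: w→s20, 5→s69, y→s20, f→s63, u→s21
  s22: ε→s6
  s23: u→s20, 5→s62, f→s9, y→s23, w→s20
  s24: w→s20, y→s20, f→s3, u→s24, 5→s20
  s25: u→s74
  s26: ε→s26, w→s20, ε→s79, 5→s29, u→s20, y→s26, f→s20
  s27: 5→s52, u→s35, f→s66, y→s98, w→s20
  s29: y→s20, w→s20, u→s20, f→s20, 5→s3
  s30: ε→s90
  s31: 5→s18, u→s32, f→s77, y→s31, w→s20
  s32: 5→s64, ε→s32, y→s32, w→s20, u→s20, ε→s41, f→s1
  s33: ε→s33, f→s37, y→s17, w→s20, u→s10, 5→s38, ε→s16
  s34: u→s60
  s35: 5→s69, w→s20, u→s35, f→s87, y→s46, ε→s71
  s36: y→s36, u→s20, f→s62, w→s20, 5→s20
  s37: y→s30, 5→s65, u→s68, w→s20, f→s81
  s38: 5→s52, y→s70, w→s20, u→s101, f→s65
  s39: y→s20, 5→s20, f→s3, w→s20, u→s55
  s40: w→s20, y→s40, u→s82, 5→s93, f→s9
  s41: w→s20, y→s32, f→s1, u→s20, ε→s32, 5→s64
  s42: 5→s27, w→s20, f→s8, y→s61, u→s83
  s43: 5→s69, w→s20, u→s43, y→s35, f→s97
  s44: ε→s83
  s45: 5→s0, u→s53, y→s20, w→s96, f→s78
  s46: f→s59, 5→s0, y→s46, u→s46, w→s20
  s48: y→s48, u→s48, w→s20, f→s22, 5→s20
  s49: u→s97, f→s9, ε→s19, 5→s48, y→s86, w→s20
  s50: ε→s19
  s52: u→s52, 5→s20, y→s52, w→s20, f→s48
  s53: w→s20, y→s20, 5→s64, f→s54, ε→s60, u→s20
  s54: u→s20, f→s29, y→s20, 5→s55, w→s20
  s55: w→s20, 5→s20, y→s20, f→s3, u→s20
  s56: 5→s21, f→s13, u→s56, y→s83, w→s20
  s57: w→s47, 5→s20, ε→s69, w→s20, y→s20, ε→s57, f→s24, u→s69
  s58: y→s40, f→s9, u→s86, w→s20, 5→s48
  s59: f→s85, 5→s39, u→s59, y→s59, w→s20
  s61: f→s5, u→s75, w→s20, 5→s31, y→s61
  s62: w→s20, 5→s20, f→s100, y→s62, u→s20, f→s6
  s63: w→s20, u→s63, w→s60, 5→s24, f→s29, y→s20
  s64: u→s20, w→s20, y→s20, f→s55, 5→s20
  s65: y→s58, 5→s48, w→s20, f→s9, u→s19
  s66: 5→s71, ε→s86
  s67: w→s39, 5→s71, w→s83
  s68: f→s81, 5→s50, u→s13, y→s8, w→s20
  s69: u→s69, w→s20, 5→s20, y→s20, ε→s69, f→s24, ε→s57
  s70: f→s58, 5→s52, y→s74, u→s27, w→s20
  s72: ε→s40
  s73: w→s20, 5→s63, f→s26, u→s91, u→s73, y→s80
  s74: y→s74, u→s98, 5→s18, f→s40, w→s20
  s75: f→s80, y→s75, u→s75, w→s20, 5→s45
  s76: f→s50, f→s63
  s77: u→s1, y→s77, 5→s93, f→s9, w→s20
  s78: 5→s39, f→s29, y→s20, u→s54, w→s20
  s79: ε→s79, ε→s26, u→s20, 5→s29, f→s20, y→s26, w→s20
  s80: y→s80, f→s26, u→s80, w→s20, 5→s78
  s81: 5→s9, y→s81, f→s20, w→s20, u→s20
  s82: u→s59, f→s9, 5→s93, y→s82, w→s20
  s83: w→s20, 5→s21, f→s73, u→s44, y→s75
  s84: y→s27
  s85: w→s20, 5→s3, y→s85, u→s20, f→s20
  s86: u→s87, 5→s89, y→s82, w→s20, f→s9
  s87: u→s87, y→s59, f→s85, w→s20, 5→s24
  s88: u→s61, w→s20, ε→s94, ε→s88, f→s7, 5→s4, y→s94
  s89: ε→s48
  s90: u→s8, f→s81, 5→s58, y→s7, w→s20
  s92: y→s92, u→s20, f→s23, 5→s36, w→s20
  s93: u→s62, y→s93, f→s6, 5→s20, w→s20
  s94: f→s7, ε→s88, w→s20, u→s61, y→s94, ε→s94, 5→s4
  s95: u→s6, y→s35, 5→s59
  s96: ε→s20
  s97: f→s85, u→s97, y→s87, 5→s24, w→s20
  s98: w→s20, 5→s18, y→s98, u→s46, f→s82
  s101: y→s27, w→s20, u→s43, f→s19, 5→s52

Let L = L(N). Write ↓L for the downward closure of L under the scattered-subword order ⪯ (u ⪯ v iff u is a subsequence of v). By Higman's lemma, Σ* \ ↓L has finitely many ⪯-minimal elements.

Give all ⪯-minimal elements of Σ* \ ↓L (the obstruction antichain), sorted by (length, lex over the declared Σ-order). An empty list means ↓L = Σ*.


A = [w, ffu, fff, 555, uu5y, yy5uu].

|Q|=102, |F|=75, |δ|=438 (33 ε).
min D↑ (70 st, q0=0, F={1}): 0:w→1,y→2,u→3,f→4,5→5 1:w→1,y→1,u→1,f→1,5→1 2:w→1,y→6,u→7,f→8,5→9 3:w→1,y→7,u→10,f→11,5→12 4:w→1,y→8,u→11,f→13,5→14 5:w→1,y→9,u→12,f→14,5→15 6:w→1,y→6,u→16,f→17,5→18 7:w→1,y→16,u→19,f→20,5→21 8:w→1,y→17,u→20,f→13,5→22 9:w→1,y→23,u→21,f→22,5→15 10:w→1,y→19,u→10,f→24,5→25 11:w→1,y→20,u→24,f→13,5→26 12:w→1,y→21,u→27,f→26,5→15 13:w→1,y→13,u→1,f→1,5→28 14:w→1,y→22,u→26,f→28,5→29 15:w→1,y→15,u→15,f→29,5→1 16:w→1,y→16,u→30,f→31,5→32 17:w→1,y→17,u→31,f→13,5→33 18:w→1,y→18,u→34,f→33,5→35 19:w→1,y→30,u→19,f→36,5→25 20:w→1,y→31,u→36,f→13,5→37 21:w→1,y→38,u→39,f→37,5→15 22:w→1,y→40,u→37,f→28,5→29 23:w→1,y→23,u→38,f→40,5→35 24:w→1,y→36,u→24,f→41,5→42 25:w→1,y→1,u→25,f→42,5→43 26:w→1,y→37,u→44,f→28,5→29 27:w→1,y→39,u→27,f→44,5→43 28:w→1,y→28,u→1,f→1,5→45 29:w→1,y→29,u→29,f→45,5→1 30:w→1,y→30,u→30,f→46,5→47 31:w→1,y→31,u→46,f→13,5→48 32:w→1,y→32,u→49,f→48,5→35 33:w→1,y→33,u→50,f→28,5→51 34:w→1,y→34,u→1,f→50,5→52 35:w→1,y→35,u→52,f→51,5→1 36:w→1,y→46,u→36,f→41,5→42 37:w→1,y→53,u→54,f→28,5→29 38:w→1,y→38,u→55,f→53,5→35 39:w→1,y→55,u→39,f→54,5→43 40:w→1,y→40,u→53,f→28,5→51 41:w→1,y→41,u→1,f→1,5→56 42:w→1,y→1,u→42,f→56,5→57 43:w→1,y→1,u→43,f→57,5→1 44:w→1,y→54,u→44,f→58,5→57 45:w→1,y→45,u→1,f→1,5→1 46:w→1,y→46,u→46,f→41,5→59 47:w→1,y→1,u→60,f→59,5→61 48:w→1,y→48,u→62,f→28,5→51 49:w→1,y→49,u→1,f→62,5→63 50:w→1,y→50,u→1,f→28,5→64 51:w→1,y→51,u→64,f→45,5→1 52:w→1,y→52,u→1,f→64,5→1 53:w→1,y→53,u→65,f→28,5→51 54:w→1,y→65,u→54,f→58,5→57 55:w→1,y→55,u→55,f→65,5→61 56:w→1,y→1,u→1,f→1,5→66 57:w→1,y→1,u→57,f→66,5→1 58:w→1,y→58,u→1,f→1,5→66 59:w→1,y→1,u→67,f→56,5→68 60:w→1,y→1,u→1,f→67,5→63 61:w→1,y→1,u→63,f→68,5→1 62:w→1,y→62,u→1,f→58,5→69 63:w→1,y→1,u→1,f→69,5→1 64:w→1,y→64,u→1,f→45,5→1 65:w→1,y→65,u→65,f→58,5→68 66:w→1,y→1,u→1,f→1,5→1 67:w→1,y→1,u→1,f→56,5→69 68:w→1,y→1,u→69,f→66,5→1 69:w→1,y→1,u→1,f→66,5→1 (ε-aug+det+¬).
'w': |S_i|=[90, 4] end={s20,s47,s60,s96} rej; 1/1 deletions ∈↓L.
'ffu': run [90, 52, 13, 1] end={s20} ∉↓L; 3/3 single-dels accept.
'fff': N↓-sim [90, 52, 13, 1] end={s20} ∉↓L; 3/3 del acc.
'555': run [90, 63, 22, 1] end={s20} ∉↓L; 3/3 del acc.
'uu5y': N↓-sim [90, 73, 48, 19, 1] end={s20} rej; 4/4 del acc.
'yy5uu': |S_i|=[90, 75, 52, 32, 20, 1] end={s20} rej; 5/5 deletions ∈↓L.
6 obstructions.
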